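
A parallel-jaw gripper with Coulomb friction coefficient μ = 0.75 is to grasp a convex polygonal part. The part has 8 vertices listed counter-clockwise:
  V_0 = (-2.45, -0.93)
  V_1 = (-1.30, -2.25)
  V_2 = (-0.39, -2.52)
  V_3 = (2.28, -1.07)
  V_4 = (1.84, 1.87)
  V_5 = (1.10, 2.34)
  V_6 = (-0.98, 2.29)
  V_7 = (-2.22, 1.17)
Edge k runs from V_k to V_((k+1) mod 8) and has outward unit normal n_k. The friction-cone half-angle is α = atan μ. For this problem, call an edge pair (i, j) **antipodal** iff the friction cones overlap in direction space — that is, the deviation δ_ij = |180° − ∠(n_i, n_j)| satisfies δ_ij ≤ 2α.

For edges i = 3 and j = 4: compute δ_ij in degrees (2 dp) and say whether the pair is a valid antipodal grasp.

δ = 130.93°, invalid

α = atan 0.75 = 36.87°;  2α = 73.74°
edge 3: e_3 = (-0.44, +2.94);  n_3 = (+0.9890, +0.1480)
edge 4: e_4 = (-0.74, +0.47);  n_4 = (+0.5361, +0.8441)
∠(n_3, n_4) = 49.07°
δ = |180° − 49.07°| = 130.93°
130.93° > 2α = 73.74°  →  invalid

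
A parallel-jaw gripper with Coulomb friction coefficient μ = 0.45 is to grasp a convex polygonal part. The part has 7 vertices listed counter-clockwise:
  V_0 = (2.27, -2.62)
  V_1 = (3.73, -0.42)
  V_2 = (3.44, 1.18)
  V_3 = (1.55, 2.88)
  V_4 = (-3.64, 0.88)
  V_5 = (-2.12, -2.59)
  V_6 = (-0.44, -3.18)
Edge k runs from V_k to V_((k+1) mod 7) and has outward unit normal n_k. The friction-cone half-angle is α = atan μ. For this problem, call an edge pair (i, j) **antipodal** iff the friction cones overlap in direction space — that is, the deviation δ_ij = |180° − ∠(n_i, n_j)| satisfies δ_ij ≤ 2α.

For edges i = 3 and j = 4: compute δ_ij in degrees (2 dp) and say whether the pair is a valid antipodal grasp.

α = atan 0.45 = 24.23°;  2α = 48.46°
edge 3: e_3 = (-5.19, -2.00);  n_3 = (-0.3596, +0.9331)
edge 4: e_4 = (+1.52, -3.47);  n_4 = (-0.9160, -0.4012)
∠(n_3, n_4) = 92.58°
δ = |180° − 92.58°| = 87.42°
87.42° > 2α = 48.46°  →  invalid

δ = 87.42°, invalid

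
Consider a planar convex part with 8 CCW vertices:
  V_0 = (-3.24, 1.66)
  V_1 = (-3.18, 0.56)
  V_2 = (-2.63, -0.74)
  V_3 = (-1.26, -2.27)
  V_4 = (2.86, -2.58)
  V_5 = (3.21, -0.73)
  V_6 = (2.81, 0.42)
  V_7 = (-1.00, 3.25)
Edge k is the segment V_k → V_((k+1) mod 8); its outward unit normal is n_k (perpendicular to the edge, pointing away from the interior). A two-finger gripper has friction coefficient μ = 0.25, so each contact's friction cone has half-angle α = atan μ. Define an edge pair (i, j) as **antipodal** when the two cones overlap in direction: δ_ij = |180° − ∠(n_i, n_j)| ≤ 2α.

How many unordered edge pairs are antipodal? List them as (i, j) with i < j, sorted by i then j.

α = atan 0.25 = 14.04°;  2α = 28.07°
n_0 = (-0.9985, -0.0545)
n_1 = (-0.9210, -0.3896)
n_2 = (-0.7450, -0.6671)
n_3 = (-0.0750, -0.9972)
n_4 = (+0.9826, -0.1859)
n_5 = (+0.9445, +0.3285)
n_6 = (+0.5963, +0.8028)
n_7 = (-0.5788, +0.8155)
  (0,1): δ = 160.19°  ·
  (0,2): δ = 141.28°  ·
  (0,3): δ = 97.43°  ·
  (0,4): δ = 13.84°  ✓
  (0,5): δ = 16.06°  ✓
  (0,6): δ = 50.27°  ·
  (0,7): δ = 122.25°  ·
  (1,2): δ = 161.09°  ·
  (1,3): δ = 117.24°  ·
  (1,4): δ = 33.65°  ·
  (1,5): δ = 3.75°  ✓
  (1,6): δ = 30.46°  ·
  (1,7): δ = 102.44°  ·
  (2,3): δ = 136.15°  ·
  (2,4): δ = 52.56°  ·
  (2,5): δ = 22.66°  ✓
  (2,6): δ = 11.55°  ✓
  (2,7): δ = 83.53°  ·
  (3,4): δ = 96.41°  ·
  (3,5): δ = 66.52°  ·
  (3,6): δ = 32.30°  ·
  (3,7): δ = 39.67°  ·
  (4,5): δ = 150.11°  ·
  (4,6): δ = 115.89°  ·
  (4,7): δ = 43.92°  ·
  (5,6): δ = 145.78°  ·
  (5,7): δ = 73.81°  ·
  (6,7): δ = 108.03°  ·
antipodal pairs: 5

count = 5; pairs: (0,4), (0,5), (1,5), (2,5), (2,6)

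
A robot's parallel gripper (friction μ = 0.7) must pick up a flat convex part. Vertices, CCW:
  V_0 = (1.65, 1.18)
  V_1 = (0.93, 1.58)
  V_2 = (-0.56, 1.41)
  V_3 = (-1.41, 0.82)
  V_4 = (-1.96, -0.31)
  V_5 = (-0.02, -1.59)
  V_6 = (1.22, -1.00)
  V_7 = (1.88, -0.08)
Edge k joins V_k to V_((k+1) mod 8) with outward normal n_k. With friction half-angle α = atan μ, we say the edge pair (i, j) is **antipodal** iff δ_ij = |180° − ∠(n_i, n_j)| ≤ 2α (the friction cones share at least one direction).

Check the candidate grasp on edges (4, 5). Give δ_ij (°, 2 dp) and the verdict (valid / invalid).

α = atan 0.7 = 34.99°;  2α = 69.98°
edge 4: e_4 = (+1.94, -1.28);  n_4 = (-0.5507, -0.8347)
edge 5: e_5 = (+1.24, +0.59);  n_5 = (+0.4297, -0.9030)
∠(n_4, n_5) = 58.86°
δ = |180° − 58.86°| = 121.14°
121.14° > 2α = 69.98°  →  invalid

δ = 121.14°, invalid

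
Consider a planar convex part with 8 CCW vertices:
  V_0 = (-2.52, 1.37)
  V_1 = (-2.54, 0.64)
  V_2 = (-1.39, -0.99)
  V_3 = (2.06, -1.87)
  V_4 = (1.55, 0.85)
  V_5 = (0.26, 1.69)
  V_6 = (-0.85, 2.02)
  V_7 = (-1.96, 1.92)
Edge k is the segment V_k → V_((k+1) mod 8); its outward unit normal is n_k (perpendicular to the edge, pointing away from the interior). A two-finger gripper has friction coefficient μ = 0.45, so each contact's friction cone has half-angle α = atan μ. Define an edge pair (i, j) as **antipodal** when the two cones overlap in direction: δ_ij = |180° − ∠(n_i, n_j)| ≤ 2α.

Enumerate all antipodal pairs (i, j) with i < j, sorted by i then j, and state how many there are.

count = 7; pairs: (0,3), (1,3), (1,4), (1,5), (2,4), (2,5), (2,6)

α = atan 0.45 = 24.23°;  2α = 48.46°
n_0 = (-0.9996, +0.0274)
n_1 = (-0.8171, -0.5765)
n_2 = (-0.2472, -0.9690)
n_3 = (+0.9829, +0.1843)
n_4 = (+0.5457, +0.8380)
n_5 = (+0.2850, +0.9585)
n_6 = (-0.0897, +0.9960)
n_7 = (-0.7007, +0.7134)
  (0,1): δ = 143.23°  ·
  (0,2): δ = 102.74°  ·
  (0,3): δ = 12.19°  ✓
  (0,4): δ = 58.50°  ·
  (0,5): δ = 75.01°  ·
  (0,6): δ = 96.72°  ·
  (0,7): δ = 136.05°  ·
  (1,2): δ = 139.51°  ·
  (1,3): δ = 24.58°  ✓
  (1,4): δ = 21.73°  ✓
  (1,5): δ = 38.24°  ✓
  (1,6): δ = 59.94°  ·
  (1,7): δ = 99.28°  ·
  (2,3): δ = 65.07°  ·
  (2,4): δ = 18.76°  ✓
  (2,5): δ = 2.25°  ✓
  (2,6): δ = 19.46°  ✓
  (2,7): δ = 58.79°  ·
  (3,4): δ = 133.69°  ·
  (3,5): δ = 117.18°  ·
  (3,6): δ = 95.47°  ·
  (3,7): δ = 56.14°  ·
  (4,5): δ = 163.49°  ·
  (4,6): δ = 141.78°  ·
  (4,7): δ = 102.45°  ·
  (5,6): δ = 158.30°  ·
  (5,7): δ = 118.96°  ·
  (6,7): δ = 140.66°  ·
antipodal pairs: 7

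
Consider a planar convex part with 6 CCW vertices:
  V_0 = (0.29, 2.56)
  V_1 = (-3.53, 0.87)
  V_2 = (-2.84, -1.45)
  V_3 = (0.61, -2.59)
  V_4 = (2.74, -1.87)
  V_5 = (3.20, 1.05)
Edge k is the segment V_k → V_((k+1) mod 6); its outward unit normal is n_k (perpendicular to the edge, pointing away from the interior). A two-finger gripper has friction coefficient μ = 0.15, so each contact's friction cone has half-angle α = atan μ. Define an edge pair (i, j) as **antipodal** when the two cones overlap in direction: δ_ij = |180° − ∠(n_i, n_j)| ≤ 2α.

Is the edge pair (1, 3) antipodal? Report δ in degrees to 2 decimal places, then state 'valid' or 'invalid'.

α = atan 0.15 = 8.53°;  2α = 17.06°
edge 1: e_1 = (+0.69, -2.32);  n_1 = (-0.9585, -0.2851)
edge 3: e_3 = (+2.13, +0.72);  n_3 = (+0.3202, -0.9473)
∠(n_1, n_3) = 92.11°
δ = |180° − 92.11°| = 87.89°
87.89° > 2α = 17.06°  →  invalid

δ = 87.89°, invalid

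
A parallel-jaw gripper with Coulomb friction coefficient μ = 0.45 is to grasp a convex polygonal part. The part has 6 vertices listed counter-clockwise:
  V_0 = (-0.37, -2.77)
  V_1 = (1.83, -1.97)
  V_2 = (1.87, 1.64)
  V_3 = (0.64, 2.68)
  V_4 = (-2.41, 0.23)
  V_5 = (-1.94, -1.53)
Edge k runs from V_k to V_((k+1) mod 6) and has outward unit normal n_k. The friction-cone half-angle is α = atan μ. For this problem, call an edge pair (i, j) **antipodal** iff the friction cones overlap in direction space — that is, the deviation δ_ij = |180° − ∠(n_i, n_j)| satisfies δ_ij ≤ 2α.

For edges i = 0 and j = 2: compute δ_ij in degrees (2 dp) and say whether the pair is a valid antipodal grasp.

α = atan 0.45 = 24.23°;  2α = 48.46°
edge 0: e_0 = (+2.20, +0.80);  n_0 = (+0.3417, -0.9398)
edge 2: e_2 = (-1.23, +1.04);  n_2 = (+0.6457, +0.7636)
∠(n_0, n_2) = 119.80°
δ = |180° − 119.80°| = 60.20°
60.20° > 2α = 48.46°  →  invalid

δ = 60.20°, invalid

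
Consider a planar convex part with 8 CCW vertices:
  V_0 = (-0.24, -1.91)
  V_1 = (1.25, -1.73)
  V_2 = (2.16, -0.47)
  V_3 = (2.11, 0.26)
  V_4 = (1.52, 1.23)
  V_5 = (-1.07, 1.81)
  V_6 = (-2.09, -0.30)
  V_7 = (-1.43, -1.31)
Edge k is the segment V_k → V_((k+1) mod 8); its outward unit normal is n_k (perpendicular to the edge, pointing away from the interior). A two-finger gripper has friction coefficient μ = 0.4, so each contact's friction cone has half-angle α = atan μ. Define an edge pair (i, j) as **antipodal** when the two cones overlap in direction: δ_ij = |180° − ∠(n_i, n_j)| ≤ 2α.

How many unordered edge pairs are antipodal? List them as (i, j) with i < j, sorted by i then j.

count = 7; pairs: (0,4), (1,5), (2,5), (2,6), (3,6), (3,7), (4,7)

α = atan 0.4 = 21.80°;  2α = 43.60°
n_0 = (+0.1199, -0.9928)
n_1 = (+0.8107, -0.5855)
n_2 = (+0.9977, +0.0683)
n_3 = (+0.8544, +0.5197)
n_4 = (+0.2185, +0.9758)
n_5 = (-0.9003, +0.4352)
n_6 = (-0.8371, -0.5470)
n_7 = (-0.4502, -0.8929)
  (0,1): δ = 132.73°  ·
  (0,2): δ = 92.97°  ·
  (0,3): δ = 65.58°  ·
  (0,4): δ = 19.51°  ✓
  (0,5): δ = 57.31°  ·
  (0,6): δ = 116.27°  ·
  (0,7): δ = 146.35°  ·
  (1,2): δ = 140.24°  ·
  (1,3): δ = 112.85°  ·
  (1,4): δ = 66.78°  ·
  (1,5): δ = 10.04°  ✓
  (1,6): δ = 69.00°  ·
  (1,7): δ = 99.08°  ·
  (2,3): δ = 152.61°  ·
  (2,4): δ = 106.54°  ·
  (2,5): δ = 29.72°  ✓
  (2,6): δ = 29.24°  ✓
  (2,7): δ = 59.32°  ·
  (3,4): δ = 133.93°  ·
  (3,5): δ = 57.11°  ·
  (3,6): δ = 1.85°  ✓
  (3,7): δ = 31.93°  ✓
  (4,5): δ = 103.18°  ·
  (4,6): δ = 44.21°  ·
  (4,7): δ = 14.13°  ✓
  (5,6): δ = 121.04°  ·
  (5,7): δ = 90.96°  ·
  (6,7): δ = 149.92°  ·
antipodal pairs: 7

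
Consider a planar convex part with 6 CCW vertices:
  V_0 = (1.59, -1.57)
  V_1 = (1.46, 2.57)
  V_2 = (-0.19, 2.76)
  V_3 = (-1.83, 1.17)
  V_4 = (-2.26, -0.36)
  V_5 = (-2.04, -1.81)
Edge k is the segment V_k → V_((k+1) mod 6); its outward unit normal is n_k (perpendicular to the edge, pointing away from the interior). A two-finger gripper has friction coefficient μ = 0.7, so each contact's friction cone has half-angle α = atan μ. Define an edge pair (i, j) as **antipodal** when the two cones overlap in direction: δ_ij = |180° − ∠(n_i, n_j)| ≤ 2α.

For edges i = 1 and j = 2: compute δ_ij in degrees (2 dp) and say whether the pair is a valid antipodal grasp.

α = atan 0.7 = 34.99°;  2α = 69.98°
edge 1: e_1 = (-1.65, +0.19);  n_1 = (+0.1144, +0.9934)
edge 2: e_2 = (-1.64, -1.59);  n_2 = (-0.6961, +0.7180)
∠(n_1, n_2) = 50.68°
δ = |180° − 50.68°| = 129.32°
129.32° > 2α = 69.98°  →  invalid

δ = 129.32°, invalid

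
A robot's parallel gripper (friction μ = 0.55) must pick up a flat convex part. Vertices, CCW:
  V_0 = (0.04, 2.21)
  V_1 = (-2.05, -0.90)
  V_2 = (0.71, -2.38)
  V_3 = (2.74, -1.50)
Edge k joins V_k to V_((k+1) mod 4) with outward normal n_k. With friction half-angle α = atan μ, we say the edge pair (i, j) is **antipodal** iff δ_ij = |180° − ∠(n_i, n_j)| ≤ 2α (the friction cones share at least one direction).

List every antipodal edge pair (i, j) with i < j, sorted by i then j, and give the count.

α = atan 0.55 = 28.81°;  2α = 57.62°
n_0 = (-0.8300, +0.5578)
n_1 = (-0.4726, -0.8813)
n_2 = (+0.3977, -0.9175)
n_3 = (+0.8085, +0.5884)
  (0,1): δ = 84.30°  ·
  (0,2): δ = 32.66°  ✓
  (0,3): δ = 69.95°  ·
  (1,2): δ = 128.36°  ·
  (1,3): δ = 25.75°  ✓
  (2,3): δ = 77.39°  ·
antipodal pairs: 2

count = 2; pairs: (0,2), (1,3)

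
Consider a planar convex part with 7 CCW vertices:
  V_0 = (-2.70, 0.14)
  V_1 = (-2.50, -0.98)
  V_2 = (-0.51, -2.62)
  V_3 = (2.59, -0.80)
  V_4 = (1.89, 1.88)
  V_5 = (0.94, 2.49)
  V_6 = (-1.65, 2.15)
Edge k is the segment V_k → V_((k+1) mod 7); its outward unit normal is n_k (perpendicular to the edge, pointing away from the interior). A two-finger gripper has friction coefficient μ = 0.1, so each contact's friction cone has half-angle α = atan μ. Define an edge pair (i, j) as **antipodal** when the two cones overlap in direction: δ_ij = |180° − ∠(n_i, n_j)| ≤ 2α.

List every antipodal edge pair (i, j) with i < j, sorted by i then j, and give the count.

α = atan 0.1 = 5.71°;  2α = 11.42°
n_0 = (-0.9844, -0.1758)
n_1 = (-0.6360, -0.7717)
n_2 = (+0.5063, -0.8624)
n_3 = (+0.9675, +0.2527)
n_4 = (+0.5403, +0.8415)
n_5 = (-0.1302, +0.9915)
n_6 = (-0.8863, +0.4630)
  (0,1): δ = 139.62°  ·
  (0,2): δ = 69.71°  ·
  (0,3): δ = 4.51°  ✓
  (0,4): δ = 47.17°  ·
  (0,5): δ = 87.35°  ·
  (0,6): δ = 142.29°  ·
  (1,2): δ = 110.09°  ·
  (1,3): δ = 35.87°  ·
  (1,4): δ = 6.79°  ✓
  (1,5): δ = 46.97°  ·
  (1,6): δ = 101.91°  ·
  (2,3): δ = 105.78°  ·
  (2,4): δ = 63.12°  ·
  (2,5): δ = 22.94°  ·
  (2,6): δ = 32.00°  ·
  (3,4): δ = 137.34°  ·
  (3,5): δ = 97.16°  ·
  (3,6): δ = 42.22°  ·
  (4,5): δ = 139.82°  ·
  (4,6): δ = 84.88°  ·
  (5,6): δ = 125.06°  ·
antipodal pairs: 2

count = 2; pairs: (0,3), (1,4)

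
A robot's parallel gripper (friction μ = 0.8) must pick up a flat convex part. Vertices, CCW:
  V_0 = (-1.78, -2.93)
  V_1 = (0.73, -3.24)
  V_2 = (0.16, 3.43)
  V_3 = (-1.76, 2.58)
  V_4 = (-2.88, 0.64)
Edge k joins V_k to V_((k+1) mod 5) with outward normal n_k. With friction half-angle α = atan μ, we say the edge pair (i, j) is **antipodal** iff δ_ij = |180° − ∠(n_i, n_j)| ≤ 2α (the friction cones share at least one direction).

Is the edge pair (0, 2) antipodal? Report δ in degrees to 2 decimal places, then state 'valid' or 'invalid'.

δ = 30.92°, valid

α = atan 0.8 = 38.66°;  2α = 77.32°
edge 0: e_0 = (+2.51, -0.31);  n_0 = (-0.1226, -0.9925)
edge 2: e_2 = (-1.92, -0.85);  n_2 = (-0.4048, +0.9144)
∠(n_0, n_2) = 149.08°
δ = |180° − 149.08°| = 30.92°
30.92° ≤ 2α = 77.32°  →  valid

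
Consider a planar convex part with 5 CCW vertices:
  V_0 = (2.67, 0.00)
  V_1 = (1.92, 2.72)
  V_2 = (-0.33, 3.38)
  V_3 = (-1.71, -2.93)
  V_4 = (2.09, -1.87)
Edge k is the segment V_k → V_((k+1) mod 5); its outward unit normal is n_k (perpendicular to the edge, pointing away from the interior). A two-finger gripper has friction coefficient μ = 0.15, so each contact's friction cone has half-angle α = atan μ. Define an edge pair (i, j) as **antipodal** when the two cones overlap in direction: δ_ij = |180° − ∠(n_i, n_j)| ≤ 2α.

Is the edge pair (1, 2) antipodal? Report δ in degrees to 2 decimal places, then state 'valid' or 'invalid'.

δ = 85.99°, invalid

α = atan 0.15 = 8.53°;  2α = 17.06°
edge 1: e_1 = (-2.25, +0.66);  n_1 = (+0.2815, +0.9596)
edge 2: e_2 = (-1.38, -6.31);  n_2 = (-0.9769, +0.2137)
∠(n_1, n_2) = 94.01°
δ = |180° − 94.01°| = 85.99°
85.99° > 2α = 17.06°  →  invalid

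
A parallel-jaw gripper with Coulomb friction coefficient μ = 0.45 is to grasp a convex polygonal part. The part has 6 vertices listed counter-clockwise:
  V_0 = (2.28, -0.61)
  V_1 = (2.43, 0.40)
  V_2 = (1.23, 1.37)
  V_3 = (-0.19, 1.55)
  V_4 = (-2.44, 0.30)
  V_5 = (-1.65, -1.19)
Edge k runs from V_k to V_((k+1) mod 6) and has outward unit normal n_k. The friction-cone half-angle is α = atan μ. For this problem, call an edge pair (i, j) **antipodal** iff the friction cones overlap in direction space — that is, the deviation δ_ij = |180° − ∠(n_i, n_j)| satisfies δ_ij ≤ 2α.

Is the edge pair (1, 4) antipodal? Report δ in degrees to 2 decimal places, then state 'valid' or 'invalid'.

δ = 23.12°, valid

α = atan 0.45 = 24.23°;  2α = 48.46°
edge 1: e_1 = (-1.20, +0.97);  n_1 = (+0.6286, +0.7777)
edge 4: e_4 = (+0.79, -1.49);  n_4 = (-0.8835, -0.4684)
∠(n_1, n_4) = 156.88°
δ = |180° − 156.88°| = 23.12°
23.12° ≤ 2α = 48.46°  →  valid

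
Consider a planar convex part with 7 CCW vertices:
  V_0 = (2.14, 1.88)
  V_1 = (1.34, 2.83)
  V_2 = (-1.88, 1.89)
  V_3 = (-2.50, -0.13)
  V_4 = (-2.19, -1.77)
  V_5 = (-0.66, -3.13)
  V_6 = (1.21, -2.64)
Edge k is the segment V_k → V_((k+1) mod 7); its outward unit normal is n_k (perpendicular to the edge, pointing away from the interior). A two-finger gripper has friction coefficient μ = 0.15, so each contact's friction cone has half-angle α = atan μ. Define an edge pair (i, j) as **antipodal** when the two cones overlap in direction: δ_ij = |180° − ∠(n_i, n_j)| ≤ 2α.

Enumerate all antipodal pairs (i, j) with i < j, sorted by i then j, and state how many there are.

count = 3; pairs: (0,4), (1,5), (2,6)

α = atan 0.15 = 8.53°;  2α = 17.06°
n_0 = (+0.7649, +0.6441)
n_1 = (-0.2802, +0.9599)
n_2 = (-0.9560, +0.2934)
n_3 = (-0.9826, -0.1857)
n_4 = (-0.6644, -0.7474)
n_5 = (+0.2535, -0.9673)
n_6 = (+0.9795, -0.2015)
  (0,1): δ = 113.83°  ·
  (0,2): δ = 57.16°  ·
  (0,3): δ = 29.40°  ·
  (0,4): δ = 8.27°  ✓
  (0,5): δ = 64.58°  ·
  (0,6): δ = 128.27°  ·
  (1,2): δ = 123.34°  ·
  (1,3): δ = 95.57°  ·
  (1,4): δ = 57.91°  ·
  (1,5): δ = 1.59°  ✓
  (1,6): δ = 62.10°  ·
  (2,3): δ = 152.23°  ·
  (2,4): δ = 114.57°  ·
  (2,5): δ = 58.25°  ·
  (2,6): δ = 5.44°  ✓
  (3,4): δ = 142.34°  ·
  (3,5): δ = 86.02°  ·
  (3,6): δ = 22.33°  ·
  (4,5): δ = 123.68°  ·
  (4,6): δ = 59.99°  ·
  (5,6): δ = 116.31°  ·
antipodal pairs: 3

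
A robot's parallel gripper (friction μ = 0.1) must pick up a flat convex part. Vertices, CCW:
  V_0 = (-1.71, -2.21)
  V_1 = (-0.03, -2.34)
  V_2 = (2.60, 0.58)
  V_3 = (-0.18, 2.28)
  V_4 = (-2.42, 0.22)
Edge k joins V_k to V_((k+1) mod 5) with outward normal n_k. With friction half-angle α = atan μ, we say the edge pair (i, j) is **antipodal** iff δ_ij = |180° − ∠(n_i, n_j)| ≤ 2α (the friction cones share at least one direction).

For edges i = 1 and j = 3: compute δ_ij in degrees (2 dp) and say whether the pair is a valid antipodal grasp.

δ = 5.39°, valid

α = atan 0.1 = 5.71°;  2α = 11.42°
edge 1: e_1 = (+2.63, +2.92);  n_1 = (+0.7430, -0.6692)
edge 3: e_3 = (-2.24, -2.06);  n_3 = (-0.6769, +0.7361)
∠(n_1, n_3) = 174.61°
δ = |180° − 174.61°| = 5.39°
5.39° ≤ 2α = 11.42°  →  valid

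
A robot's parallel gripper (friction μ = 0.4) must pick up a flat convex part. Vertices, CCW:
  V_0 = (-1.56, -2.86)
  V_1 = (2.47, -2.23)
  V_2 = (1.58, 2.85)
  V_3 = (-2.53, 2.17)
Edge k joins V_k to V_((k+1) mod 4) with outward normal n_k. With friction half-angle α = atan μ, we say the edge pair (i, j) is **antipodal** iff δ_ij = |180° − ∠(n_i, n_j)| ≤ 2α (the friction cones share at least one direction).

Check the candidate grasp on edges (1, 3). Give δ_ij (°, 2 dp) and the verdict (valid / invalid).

δ = 0.98°, valid

α = atan 0.4 = 21.80°;  2α = 43.60°
edge 1: e_1 = (-0.89, +5.08);  n_1 = (+0.9850, +0.1726)
edge 3: e_3 = (+0.97, -5.03);  n_3 = (-0.9819, -0.1894)
∠(n_1, n_3) = 179.02°
δ = |180° − 179.02°| = 0.98°
0.98° ≤ 2α = 43.60°  →  valid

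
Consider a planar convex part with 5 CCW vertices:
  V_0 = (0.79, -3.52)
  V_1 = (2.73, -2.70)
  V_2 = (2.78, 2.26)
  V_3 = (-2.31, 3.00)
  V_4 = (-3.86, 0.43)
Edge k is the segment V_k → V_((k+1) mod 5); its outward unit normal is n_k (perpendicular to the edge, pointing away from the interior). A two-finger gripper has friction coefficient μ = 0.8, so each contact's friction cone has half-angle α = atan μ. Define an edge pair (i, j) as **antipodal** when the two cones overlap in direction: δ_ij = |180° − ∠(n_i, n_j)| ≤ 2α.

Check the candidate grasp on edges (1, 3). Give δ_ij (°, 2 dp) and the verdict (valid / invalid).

δ = 30.52°, valid

α = atan 0.8 = 38.66°;  2α = 77.32°
edge 1: e_1 = (+0.05, +4.96);  n_1 = (+0.9999, -0.0101)
edge 3: e_3 = (-1.55, -2.57);  n_3 = (-0.8563, +0.5165)
∠(n_1, n_3) = 149.48°
δ = |180° − 149.48°| = 30.52°
30.52° ≤ 2α = 77.32°  →  valid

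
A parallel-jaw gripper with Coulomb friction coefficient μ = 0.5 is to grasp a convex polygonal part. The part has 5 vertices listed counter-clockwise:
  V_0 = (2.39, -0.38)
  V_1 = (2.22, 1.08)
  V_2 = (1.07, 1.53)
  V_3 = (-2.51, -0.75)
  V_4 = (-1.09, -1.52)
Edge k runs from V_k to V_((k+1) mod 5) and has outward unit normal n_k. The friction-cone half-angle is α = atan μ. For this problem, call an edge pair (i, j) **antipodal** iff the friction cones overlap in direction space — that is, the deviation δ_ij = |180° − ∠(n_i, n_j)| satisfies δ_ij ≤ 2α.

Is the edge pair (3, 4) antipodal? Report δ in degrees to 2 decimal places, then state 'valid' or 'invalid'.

δ = 133.39°, invalid

α = atan 0.5 = 26.57°;  2α = 53.13°
edge 3: e_3 = (+1.42, -0.77);  n_3 = (-0.4767, -0.8791)
edge 4: e_4 = (+3.48, +1.14);  n_4 = (+0.3113, -0.9503)
∠(n_3, n_4) = 46.61°
δ = |180° − 46.61°| = 133.39°
133.39° > 2α = 53.13°  →  invalid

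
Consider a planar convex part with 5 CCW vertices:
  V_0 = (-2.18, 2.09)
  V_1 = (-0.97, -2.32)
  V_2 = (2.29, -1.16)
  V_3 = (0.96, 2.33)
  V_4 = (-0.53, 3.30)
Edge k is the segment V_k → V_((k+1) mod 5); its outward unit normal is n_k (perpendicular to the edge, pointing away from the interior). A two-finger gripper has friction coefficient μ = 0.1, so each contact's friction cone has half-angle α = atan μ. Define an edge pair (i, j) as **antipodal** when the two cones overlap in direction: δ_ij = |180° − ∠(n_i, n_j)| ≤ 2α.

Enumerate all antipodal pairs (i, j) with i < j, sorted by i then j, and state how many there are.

α = atan 0.1 = 5.71°;  2α = 11.42°
n_0 = (-0.9644, -0.2646)
n_1 = (+0.3352, -0.9421)
n_2 = (+0.9344, +0.3561)
n_3 = (+0.5456, +0.8381)
n_4 = (-0.5914, +0.8064)
  (0,1): δ = 85.76°  ·
  (0,2): δ = 5.52°  ✓
  (0,3): δ = 41.59°  ·
  (0,4): δ = 110.91°  ·
  (1,2): δ = 88.73°  ·
  (1,3): δ = 52.65°  ·
  (1,4): δ = 16.67°  ·
  (2,3): δ = 143.93°  ·
  (2,4): δ = 74.61°  ·
  (3,4): δ = 110.68°  ·
antipodal pairs: 1

count = 1; pairs: (0,2)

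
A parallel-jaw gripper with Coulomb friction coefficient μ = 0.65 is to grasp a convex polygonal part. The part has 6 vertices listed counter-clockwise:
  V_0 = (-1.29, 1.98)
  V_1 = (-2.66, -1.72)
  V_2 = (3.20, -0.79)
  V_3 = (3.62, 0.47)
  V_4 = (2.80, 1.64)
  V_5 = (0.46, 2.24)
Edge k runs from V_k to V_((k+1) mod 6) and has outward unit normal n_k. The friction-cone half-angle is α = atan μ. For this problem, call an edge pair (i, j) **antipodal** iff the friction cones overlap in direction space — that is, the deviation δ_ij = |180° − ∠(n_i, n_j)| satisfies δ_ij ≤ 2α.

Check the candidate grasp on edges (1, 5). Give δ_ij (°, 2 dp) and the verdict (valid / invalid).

δ = 0.57°, valid

α = atan 0.65 = 33.02°;  2α = 66.05°
edge 1: e_1 = (+5.86, +0.93);  n_1 = (+0.1567, -0.9876)
edge 5: e_5 = (-1.75, -0.26);  n_5 = (-0.1470, +0.9891)
∠(n_1, n_5) = 179.43°
δ = |180° − 179.43°| = 0.57°
0.57° ≤ 2α = 66.05°  →  valid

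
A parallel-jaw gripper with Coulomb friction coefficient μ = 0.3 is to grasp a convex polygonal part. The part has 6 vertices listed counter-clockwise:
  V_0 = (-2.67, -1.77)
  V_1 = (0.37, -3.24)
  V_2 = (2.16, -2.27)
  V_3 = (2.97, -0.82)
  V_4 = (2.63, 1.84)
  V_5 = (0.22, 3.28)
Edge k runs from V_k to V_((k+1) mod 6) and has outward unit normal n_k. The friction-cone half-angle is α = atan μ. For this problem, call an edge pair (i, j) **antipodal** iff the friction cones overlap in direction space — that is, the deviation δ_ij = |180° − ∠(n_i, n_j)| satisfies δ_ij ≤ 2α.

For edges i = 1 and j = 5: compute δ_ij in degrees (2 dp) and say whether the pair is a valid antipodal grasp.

δ = 31.77°, valid

α = atan 0.3 = 16.70°;  2α = 33.40°
edge 1: e_1 = (+1.79, +0.97);  n_1 = (+0.4764, -0.8792)
edge 5: e_5 = (-2.89, -5.05);  n_5 = (-0.8679, +0.4967)
∠(n_1, n_5) = 148.23°
δ = |180° − 148.23°| = 31.77°
31.77° ≤ 2α = 33.40°  →  valid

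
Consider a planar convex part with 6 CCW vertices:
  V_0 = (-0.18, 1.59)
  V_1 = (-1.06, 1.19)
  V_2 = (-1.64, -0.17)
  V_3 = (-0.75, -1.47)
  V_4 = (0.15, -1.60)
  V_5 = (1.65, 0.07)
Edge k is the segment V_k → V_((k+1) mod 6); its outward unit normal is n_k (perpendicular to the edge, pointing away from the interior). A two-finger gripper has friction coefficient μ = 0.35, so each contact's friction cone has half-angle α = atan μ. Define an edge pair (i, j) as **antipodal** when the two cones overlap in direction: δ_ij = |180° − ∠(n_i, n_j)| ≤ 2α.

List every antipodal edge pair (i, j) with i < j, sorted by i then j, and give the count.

α = atan 0.35 = 19.29°;  2α = 38.58°
n_0 = (-0.4138, +0.9104)
n_1 = (-0.9198, +0.3923)
n_2 = (-0.8252, -0.5649)
n_3 = (-0.1430, -0.9897)
n_4 = (+0.7440, -0.6682)
n_5 = (+0.6389, +0.7693)
  (0,1): δ = 137.54°  ·
  (0,2): δ = 80.05°  ·
  (0,3): δ = 32.66°  ✓
  (0,4): δ = 23.63°  ✓
  (0,5): δ = 115.84°  ·
  (1,2): δ = 122.51°  ·
  (1,3): δ = 75.12°  ·
  (1,4): δ = 18.83°  ✓
  (1,5): δ = 73.38°  ·
  (2,3): δ = 132.62°  ·
  (2,4): δ = 76.33°  ·
  (2,5): δ = 15.89°  ✓
  (3,4): δ = 123.71°  ·
  (3,5): δ = 31.49°  ✓
  (4,5): δ = 87.78°  ·
antipodal pairs: 5

count = 5; pairs: (0,3), (0,4), (1,4), (2,5), (3,5)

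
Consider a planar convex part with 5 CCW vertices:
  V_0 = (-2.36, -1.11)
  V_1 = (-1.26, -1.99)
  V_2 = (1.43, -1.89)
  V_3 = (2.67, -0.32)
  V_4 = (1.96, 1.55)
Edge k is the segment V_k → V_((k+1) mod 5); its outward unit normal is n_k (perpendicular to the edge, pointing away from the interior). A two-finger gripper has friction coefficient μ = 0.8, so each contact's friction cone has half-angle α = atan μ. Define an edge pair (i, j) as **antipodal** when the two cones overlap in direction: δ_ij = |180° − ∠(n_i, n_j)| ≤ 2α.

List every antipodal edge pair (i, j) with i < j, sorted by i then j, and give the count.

count = 5; pairs: (0,3), (0,4), (1,3), (1,4), (2,4)

α = atan 0.8 = 38.66°;  2α = 77.32°
n_0 = (-0.6247, -0.7809)
n_1 = (+0.0371, -0.9993)
n_2 = (+0.7848, -0.6198)
n_3 = (+0.9349, +0.3550)
n_4 = (-0.5243, +0.8515)
  (0,1): δ = 139.21°  ·
  (0,2): δ = 89.64°  ·
  (0,3): δ = 30.55°  ✓
  (0,4): δ = 70.28°  ✓
  (1,2): δ = 130.43°  ·
  (1,3): δ = 71.34°  ✓
  (1,4): δ = 29.49°  ✓
  (2,3): δ = 120.91°  ·
  (2,4): δ = 20.08°  ✓
  (3,4): δ = 79.17°  ·
antipodal pairs: 5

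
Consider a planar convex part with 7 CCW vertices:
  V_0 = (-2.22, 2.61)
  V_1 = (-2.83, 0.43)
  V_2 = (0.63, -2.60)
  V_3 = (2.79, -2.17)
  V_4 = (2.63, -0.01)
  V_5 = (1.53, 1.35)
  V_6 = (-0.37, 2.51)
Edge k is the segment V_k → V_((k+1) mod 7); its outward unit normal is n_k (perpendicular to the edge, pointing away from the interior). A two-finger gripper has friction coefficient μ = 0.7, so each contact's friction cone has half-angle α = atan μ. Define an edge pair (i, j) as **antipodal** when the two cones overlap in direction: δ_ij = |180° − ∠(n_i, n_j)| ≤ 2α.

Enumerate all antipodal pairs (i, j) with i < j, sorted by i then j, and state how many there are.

count = 10; pairs: (0,2), (0,3), (0,4), (1,3), (1,4), (1,5), (1,6), (2,4), (2,5), (2,6)

α = atan 0.7 = 34.99°;  2α = 69.98°
n_0 = (-0.9630, +0.2695)
n_1 = (-0.6588, -0.7523)
n_2 = (+0.1952, -0.9808)
n_3 = (+0.9973, +0.0739)
n_4 = (+0.7775, +0.6289)
n_5 = (+0.5211, +0.8535)
n_6 = (+0.0540, +0.9985)
  (0,1): δ = 115.58°  ·
  (0,2): δ = 63.11°  ✓
  (0,3): δ = 19.87°  ✓
  (0,4): δ = 54.60°  ✓
  (0,5): δ = 74.23°  ·
  (0,6): δ = 102.54°  ·
  (1,2): δ = 127.53°  ·
  (1,3): δ = 44.55°  ✓
  (1,4): δ = 9.82°  ✓
  (1,5): δ = 9.80°  ✓
  (1,6): δ = 38.12°  ✓
  (2,3): δ = 97.02°  ·
  (2,4): δ = 62.29°  ✓
  (2,5): δ = 42.66°  ✓
  (2,6): δ = 14.35°  ✓
  (3,4): δ = 145.27°  ·
  (3,5): δ = 125.64°  ·
  (3,6): δ = 97.33°  ·
  (4,5): δ = 160.37°  ·
  (4,6): δ = 132.06°  ·
  (5,6): δ = 151.69°  ·
antipodal pairs: 10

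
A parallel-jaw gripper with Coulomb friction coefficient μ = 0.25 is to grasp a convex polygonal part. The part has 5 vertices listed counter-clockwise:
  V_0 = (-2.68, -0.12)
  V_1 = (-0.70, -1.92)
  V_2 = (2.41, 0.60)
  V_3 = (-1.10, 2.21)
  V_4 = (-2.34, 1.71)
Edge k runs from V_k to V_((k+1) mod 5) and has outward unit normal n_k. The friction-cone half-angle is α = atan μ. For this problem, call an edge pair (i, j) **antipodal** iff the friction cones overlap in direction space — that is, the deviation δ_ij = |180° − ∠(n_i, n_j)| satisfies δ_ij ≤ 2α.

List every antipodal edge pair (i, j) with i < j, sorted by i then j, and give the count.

α = atan 0.25 = 14.04°;  2α = 28.07°
n_0 = (-0.6727, -0.7399)
n_1 = (+0.6296, -0.7770)
n_2 = (+0.4169, +0.9089)
n_3 = (-0.3740, +0.9274)
n_4 = (-0.9832, +0.1827)
  (0,1): δ = 98.71°  ·
  (0,2): δ = 17.63°  ✓
  (0,3): δ = 64.23°  ·
  (0,4): δ = 121.75°  ·
  (1,2): δ = 63.66°  ·
  (1,3): δ = 17.06°  ✓
  (1,4): δ = 40.46°  ·
  (2,3): δ = 133.40°  ·
  (2,4): δ = 75.88°  ·
  (3,4): δ = 122.49°  ·
antipodal pairs: 2

count = 2; pairs: (0,2), (1,3)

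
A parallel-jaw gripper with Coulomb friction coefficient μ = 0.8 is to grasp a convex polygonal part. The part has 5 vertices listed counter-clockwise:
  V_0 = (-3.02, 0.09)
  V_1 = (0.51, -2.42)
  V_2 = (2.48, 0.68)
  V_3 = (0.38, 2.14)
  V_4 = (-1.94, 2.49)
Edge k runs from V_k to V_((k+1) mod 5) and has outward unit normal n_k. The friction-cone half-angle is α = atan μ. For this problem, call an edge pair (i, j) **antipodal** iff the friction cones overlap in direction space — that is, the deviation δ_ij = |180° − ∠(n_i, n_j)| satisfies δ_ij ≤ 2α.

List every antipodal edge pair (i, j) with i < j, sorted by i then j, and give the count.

α = atan 0.8 = 38.66°;  2α = 77.32°
n_0 = (-0.5795, -0.8150)
n_1 = (+0.8440, -0.5363)
n_2 = (+0.5708, +0.8211)
n_3 = (+0.1492, +0.9888)
n_4 = (-0.9119, +0.4104)
  (0,1): δ = 87.02°  ·
  (0,2): δ = 0.61°  ✓
  (0,3): δ = 26.84°  ✓
  (0,4): δ = 101.19°  ·
  (1,2): δ = 92.37°  ·
  (1,3): δ = 66.14°  ✓
  (1,4): δ = 8.21°  ✓
  (2,3): δ = 153.77°  ·
  (2,4): δ = 79.42°  ·
  (3,4): δ = 105.65°  ·
antipodal pairs: 4

count = 4; pairs: (0,2), (0,3), (1,3), (1,4)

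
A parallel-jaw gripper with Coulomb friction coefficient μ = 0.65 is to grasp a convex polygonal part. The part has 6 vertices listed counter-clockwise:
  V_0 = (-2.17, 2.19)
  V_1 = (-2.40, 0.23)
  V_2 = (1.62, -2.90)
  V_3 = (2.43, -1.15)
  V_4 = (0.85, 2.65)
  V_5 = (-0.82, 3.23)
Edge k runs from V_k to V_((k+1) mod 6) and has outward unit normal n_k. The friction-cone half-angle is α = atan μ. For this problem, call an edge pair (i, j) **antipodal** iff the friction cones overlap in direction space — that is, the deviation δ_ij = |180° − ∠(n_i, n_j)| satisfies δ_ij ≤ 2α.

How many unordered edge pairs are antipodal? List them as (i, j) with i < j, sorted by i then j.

α = atan 0.65 = 33.02°;  2α = 66.05°
n_0 = (-0.9932, +0.1165)
n_1 = (-0.6143, -0.7890)
n_2 = (+0.9075, -0.4200)
n_3 = (+0.9234, +0.3839)
n_4 = (+0.3281, +0.9446)
n_5 = (-0.6103, +0.7922)
  (0,1): δ = 121.21°  ·
  (0,2): δ = 18.14°  ✓
  (0,3): δ = 29.27°  ✓
  (0,4): δ = 77.54°  ·
  (0,5): δ = 134.30°  ·
  (1,2): δ = 76.93°  ·
  (1,3): δ = 29.52°  ✓
  (1,4): δ = 18.75°  ✓
  (1,5): δ = 75.51°  ·
  (2,3): δ = 132.59°  ·
  (2,4): δ = 84.31°  ·
  (2,5): δ = 27.55°  ✓
  (3,4): δ = 131.73°  ·
  (3,5): δ = 74.97°  ·
  (4,5): δ = 123.24°  ·
antipodal pairs: 5

count = 5; pairs: (0,2), (0,3), (1,3), (1,4), (2,5)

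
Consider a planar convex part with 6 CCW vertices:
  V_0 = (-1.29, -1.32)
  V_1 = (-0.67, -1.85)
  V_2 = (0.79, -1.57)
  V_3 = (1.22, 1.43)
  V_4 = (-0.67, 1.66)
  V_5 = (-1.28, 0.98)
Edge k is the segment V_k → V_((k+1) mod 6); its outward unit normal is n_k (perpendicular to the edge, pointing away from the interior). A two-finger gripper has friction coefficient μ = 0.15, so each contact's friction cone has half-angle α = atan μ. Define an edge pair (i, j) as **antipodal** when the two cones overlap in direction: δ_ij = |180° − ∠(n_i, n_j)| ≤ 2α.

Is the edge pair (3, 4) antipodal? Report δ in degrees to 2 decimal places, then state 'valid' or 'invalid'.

α = atan 0.15 = 8.53°;  2α = 17.06°
edge 3: e_3 = (-1.89, +0.23);  n_3 = (+0.1208, +0.9927)
edge 4: e_4 = (-0.61, -0.68);  n_4 = (-0.7444, +0.6678)
∠(n_3, n_4) = 55.04°
δ = |180° − 55.04°| = 124.96°
124.96° > 2α = 17.06°  →  invalid

δ = 124.96°, invalid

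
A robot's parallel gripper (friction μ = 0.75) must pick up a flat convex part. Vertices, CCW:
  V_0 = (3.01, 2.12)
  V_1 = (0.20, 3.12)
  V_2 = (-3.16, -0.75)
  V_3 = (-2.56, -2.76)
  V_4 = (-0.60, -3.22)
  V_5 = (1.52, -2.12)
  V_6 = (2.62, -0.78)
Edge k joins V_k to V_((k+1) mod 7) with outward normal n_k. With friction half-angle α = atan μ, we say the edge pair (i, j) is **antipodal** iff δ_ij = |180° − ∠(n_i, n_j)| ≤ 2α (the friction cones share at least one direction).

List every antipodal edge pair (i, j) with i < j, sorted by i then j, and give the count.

α = atan 0.75 = 36.87°;  2α = 73.74°
n_0 = (+0.3353, +0.9421)
n_1 = (-0.7551, +0.6556)
n_2 = (-0.9582, -0.2860)
n_3 = (-0.2285, -0.9735)
n_4 = (+0.4606, -0.8876)
n_5 = (+0.7729, -0.6345)
n_6 = (+0.9911, -0.1333)
  (0,1): δ = 111.38°  ·
  (0,2): δ = 53.79°  ✓
  (0,3): δ = 6.38°  ✓
  (0,4): δ = 47.01°  ✓
  (0,5): δ = 70.21°  ✓
  (0,6): δ = 101.93°  ·
  (1,2): δ = 122.41°  ·
  (1,3): δ = 62.24°  ✓
  (1,4): δ = 21.61°  ✓
  (1,5): δ = 1.58°  ✓
  (1,6): δ = 33.31°  ✓
  (2,3): δ = 119.83°  ·
  (2,4): δ = 79.20°  ·
  (2,5): δ = 56.00°  ✓
  (2,6): δ = 24.28°  ✓
  (3,4): δ = 139.37°  ·
  (3,5): δ = 116.17°  ·
  (3,6): δ = 84.45°  ·
  (4,5): δ = 156.81°  ·
  (4,6): δ = 125.08°  ·
  (5,6): δ = 148.28°  ·
antipodal pairs: 10

count = 10; pairs: (0,2), (0,3), (0,4), (0,5), (1,3), (1,4), (1,5), (1,6), (2,5), (2,6)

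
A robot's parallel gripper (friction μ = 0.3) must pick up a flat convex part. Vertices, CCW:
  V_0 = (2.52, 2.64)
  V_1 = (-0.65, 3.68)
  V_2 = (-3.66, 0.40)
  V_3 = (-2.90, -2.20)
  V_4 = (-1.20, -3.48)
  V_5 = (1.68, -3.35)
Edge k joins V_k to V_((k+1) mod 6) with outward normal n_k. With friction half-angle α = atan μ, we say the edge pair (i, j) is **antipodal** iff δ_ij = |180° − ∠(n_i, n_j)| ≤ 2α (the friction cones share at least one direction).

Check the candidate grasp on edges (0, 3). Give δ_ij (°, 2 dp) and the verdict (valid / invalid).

α = atan 0.3 = 16.70°;  2α = 33.40°
edge 0: e_0 = (-3.17, +1.04);  n_0 = (+0.3117, +0.9502)
edge 3: e_3 = (+1.70, -1.28);  n_3 = (-0.6015, -0.7989)
∠(n_0, n_3) = 161.19°
δ = |180° − 161.19°| = 18.81°
18.81° ≤ 2α = 33.40°  →  valid

δ = 18.81°, valid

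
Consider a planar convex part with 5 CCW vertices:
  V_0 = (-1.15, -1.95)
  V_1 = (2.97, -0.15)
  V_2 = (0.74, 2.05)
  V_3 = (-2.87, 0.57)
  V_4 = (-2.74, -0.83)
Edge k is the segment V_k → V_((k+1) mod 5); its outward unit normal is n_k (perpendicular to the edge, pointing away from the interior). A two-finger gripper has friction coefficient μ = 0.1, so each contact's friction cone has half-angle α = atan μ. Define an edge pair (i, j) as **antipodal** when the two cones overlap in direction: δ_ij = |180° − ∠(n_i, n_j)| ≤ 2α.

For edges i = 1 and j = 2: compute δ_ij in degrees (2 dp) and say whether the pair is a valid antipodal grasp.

δ = 113.10°, invalid

α = atan 0.1 = 5.71°;  2α = 11.42°
edge 1: e_1 = (-2.23, +2.20);  n_1 = (+0.7023, +0.7119)
edge 2: e_2 = (-3.61, -1.48);  n_2 = (-0.3793, +0.9253)
∠(n_1, n_2) = 66.90°
δ = |180° − 66.90°| = 113.10°
113.10° > 2α = 11.42°  →  invalid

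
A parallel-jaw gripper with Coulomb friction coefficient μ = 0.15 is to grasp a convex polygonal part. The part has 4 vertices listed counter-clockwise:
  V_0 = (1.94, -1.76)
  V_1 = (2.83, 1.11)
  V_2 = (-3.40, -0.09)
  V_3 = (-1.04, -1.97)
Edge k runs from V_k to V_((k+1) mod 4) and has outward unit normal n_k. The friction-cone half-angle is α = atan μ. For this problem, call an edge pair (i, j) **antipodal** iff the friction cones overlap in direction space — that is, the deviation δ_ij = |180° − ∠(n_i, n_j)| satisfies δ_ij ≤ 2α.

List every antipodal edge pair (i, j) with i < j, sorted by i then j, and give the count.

count = 1; pairs: (1,3)

α = atan 0.15 = 8.53°;  2α = 17.06°
n_0 = (+0.9551, -0.2962)
n_1 = (-0.1891, +0.9820)
n_2 = (-0.6231, -0.7822)
n_3 = (+0.0703, -0.9975)
  (0,1): δ = 61.87°  ·
  (0,2): δ = 68.69°  ·
  (0,3): δ = 111.26°  ·
  (1,2): δ = 49.44°  ·
  (1,3): δ = 6.87°  ✓
  (2,3): δ = 137.43°  ·
antipodal pairs: 1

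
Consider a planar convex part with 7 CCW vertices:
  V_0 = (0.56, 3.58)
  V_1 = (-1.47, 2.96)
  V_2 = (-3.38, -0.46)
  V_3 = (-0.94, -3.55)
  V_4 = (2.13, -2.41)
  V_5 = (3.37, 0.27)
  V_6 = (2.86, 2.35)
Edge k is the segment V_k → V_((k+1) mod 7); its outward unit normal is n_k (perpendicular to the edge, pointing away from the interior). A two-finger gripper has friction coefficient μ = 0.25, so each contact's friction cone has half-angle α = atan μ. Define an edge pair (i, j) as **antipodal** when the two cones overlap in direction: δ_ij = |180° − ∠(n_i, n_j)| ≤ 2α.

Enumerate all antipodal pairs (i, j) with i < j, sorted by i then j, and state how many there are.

count = 4; pairs: (0,3), (1,4), (2,5), (2,6)

α = atan 0.25 = 14.04°;  2α = 28.07°
n_0 = (-0.2921, +0.9564)
n_1 = (-0.8731, +0.4876)
n_2 = (-0.7848, -0.6197)
n_3 = (+0.3481, -0.9375)
n_4 = (+0.9076, -0.4199)
n_5 = (+0.9712, +0.2381)
n_6 = (+0.4716, +0.8818)
  (0,1): δ = 136.17°  ·
  (0,2): δ = 68.69°  ·
  (0,3): δ = 3.39°  ✓
  (0,4): δ = 48.19°  ·
  (0,5): δ = 86.79°  ·
  (0,6): δ = 134.88°  ·
  (1,2): δ = 112.52°  ·
  (1,3): δ = 40.45°  ·
  (1,4): δ = 4.35°  ✓
  (1,5): δ = 42.96°  ·
  (1,6): δ = 91.05°  ·
  (2,3): δ = 107.92°  ·
  (2,4): δ = 63.13°  ·
  (2,5): δ = 24.52°  ✓
  (2,6): δ = 23.57°  ✓
  (3,4): δ = 135.20°  ·
  (3,5): δ = 96.60°  ·
  (3,6): δ = 48.51°  ·
  (4,5): δ = 141.39°  ·
  (4,6): δ = 93.31°  ·
  (5,6): δ = 131.91°  ·
antipodal pairs: 4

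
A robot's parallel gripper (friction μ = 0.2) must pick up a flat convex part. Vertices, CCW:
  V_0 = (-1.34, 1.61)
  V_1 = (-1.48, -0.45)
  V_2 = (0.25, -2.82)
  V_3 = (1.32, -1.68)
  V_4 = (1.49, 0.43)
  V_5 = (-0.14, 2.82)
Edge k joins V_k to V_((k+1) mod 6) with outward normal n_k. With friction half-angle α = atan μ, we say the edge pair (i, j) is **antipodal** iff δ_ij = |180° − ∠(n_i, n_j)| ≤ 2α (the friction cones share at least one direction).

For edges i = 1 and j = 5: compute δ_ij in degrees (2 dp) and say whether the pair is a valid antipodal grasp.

δ = 99.11°, invalid

α = atan 0.2 = 11.31°;  2α = 22.62°
edge 1: e_1 = (+1.73, -2.37);  n_1 = (-0.8077, -0.5896)
edge 5: e_5 = (-1.20, -1.21);  n_5 = (-0.7100, +0.7042)
∠(n_1, n_5) = 80.89°
δ = |180° − 80.89°| = 99.11°
99.11° > 2α = 22.62°  →  invalid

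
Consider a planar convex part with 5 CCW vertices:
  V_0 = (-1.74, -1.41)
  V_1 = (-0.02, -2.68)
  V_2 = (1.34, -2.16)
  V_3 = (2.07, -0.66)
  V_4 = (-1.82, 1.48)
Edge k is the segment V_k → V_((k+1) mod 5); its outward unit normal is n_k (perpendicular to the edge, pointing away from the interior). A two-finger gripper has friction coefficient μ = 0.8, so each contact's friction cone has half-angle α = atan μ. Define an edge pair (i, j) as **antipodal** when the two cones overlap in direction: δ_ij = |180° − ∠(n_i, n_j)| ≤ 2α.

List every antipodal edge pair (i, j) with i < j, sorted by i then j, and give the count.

count = 5; pairs: (0,3), (1,3), (1,4), (2,4), (3,4)

α = atan 0.8 = 38.66°;  2α = 77.32°
n_0 = (-0.5940, -0.8045)
n_1 = (+0.3571, -0.9341)
n_2 = (+0.8992, -0.4376)
n_3 = (+0.4820, +0.8762)
n_4 = (-0.9996, -0.0277)
  (0,1): δ = 122.63°  ·
  (0,2): δ = 79.51°  ·
  (0,3): δ = 7.62°  ✓
  (0,4): δ = 128.03°  ·
  (1,2): δ = 136.88°  ·
  (1,3): δ = 49.74°  ✓
  (1,4): δ = 70.66°  ✓
  (2,3): δ = 92.87°  ·
  (2,4): δ = 27.54°  ✓
  (3,4): δ = 59.60°  ✓
antipodal pairs: 5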